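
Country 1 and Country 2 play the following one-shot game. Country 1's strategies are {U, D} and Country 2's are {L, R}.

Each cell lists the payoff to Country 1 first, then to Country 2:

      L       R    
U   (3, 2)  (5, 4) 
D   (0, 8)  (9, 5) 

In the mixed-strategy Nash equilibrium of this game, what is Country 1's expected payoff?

27/7

First find y, the probability Country 2 plays L, from Country 1's indifference between U and D: 3y + 5(1−y) = 9(1−y), giving y = 4/7.
Since Country 1 is indifferent in equilibrium, Country 1's expected payoff equals the payoff from either row against (4/7, 3/7). Using U: 3(4/7) + 5(3/7) = 27/7.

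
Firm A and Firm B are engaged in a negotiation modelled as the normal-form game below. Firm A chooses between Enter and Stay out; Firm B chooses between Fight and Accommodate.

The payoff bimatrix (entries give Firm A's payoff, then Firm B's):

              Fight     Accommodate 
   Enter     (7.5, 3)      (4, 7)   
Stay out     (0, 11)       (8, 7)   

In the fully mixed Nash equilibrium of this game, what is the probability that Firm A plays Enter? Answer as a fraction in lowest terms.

1/2

Let r be the probability that Firm A plays Enter. In a completely mixed equilibrium, Firm B must be indifferent between Fight and Accommodate.
Firm B's expected payoff from Fight is 3r + 11(1−r); from Accommodate it is 7r + 7(1−r).
Setting these equal: −8r + 11 = 7, so r = 1/2.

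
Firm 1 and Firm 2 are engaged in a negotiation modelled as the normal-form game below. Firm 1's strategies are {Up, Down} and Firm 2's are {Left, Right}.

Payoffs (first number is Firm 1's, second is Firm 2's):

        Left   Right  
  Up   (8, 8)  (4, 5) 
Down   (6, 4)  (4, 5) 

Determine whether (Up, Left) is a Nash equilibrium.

Yes

At (Up, Left), Firm 1 earns 8; switching to Down would give 6, so Firm 1 has no profitable deviation.
Firm 2 earns 8; switching to Right would give 5, so Firm 2 has no profitable deviation.
Neither player can gain by a unilateral deviation, so this profile is a Nash equilibrium.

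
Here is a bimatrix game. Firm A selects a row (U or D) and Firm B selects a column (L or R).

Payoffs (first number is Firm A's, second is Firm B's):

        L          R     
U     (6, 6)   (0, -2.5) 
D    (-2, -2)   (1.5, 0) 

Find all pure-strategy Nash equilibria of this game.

(U, L) and (D, R)

(U, L): Firm A gets 6 ≥ -2 from D, and Firm B gets 6 ≥ -2.5 from R — Nash equilibrium.
(U, R): Firm A prefers D (1.5 > 0); Firm B prefers L (6 > -2.5) — not an equilibrium.
(D, L): Firm A prefers U (6 > -2); Firm B prefers R (0 > -2) — not an equilibrium.
(D, R): Firm A gets 1.5 ≥ 0 from U, and Firm B gets 0 ≥ -2 from L — Nash equilibrium.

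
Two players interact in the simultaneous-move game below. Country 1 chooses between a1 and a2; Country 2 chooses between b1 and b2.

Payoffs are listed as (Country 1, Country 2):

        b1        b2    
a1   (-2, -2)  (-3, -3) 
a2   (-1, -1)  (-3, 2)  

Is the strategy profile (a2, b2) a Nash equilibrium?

At (a2, b2), Country 1 earns -3; switching to a1 would give -3, so Country 1 has no profitable deviation.
Country 2 earns 2; switching to b1 would give -1, so Country 2 has no profitable deviation.
Neither player can gain by a unilateral deviation, so this profile is a Nash equilibrium.

Yes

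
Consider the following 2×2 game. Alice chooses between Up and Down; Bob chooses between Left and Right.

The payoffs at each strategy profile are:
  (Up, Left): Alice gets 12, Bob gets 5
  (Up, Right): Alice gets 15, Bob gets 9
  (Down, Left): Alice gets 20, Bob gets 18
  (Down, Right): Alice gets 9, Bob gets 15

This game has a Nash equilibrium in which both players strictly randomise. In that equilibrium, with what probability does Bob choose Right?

Let q be the probability that Bob plays Left. In a completely mixed equilibrium, Alice must be indifferent between Up and Down.
Alice's expected payoff from Up is 12q + 15(1−q); from Down it is 20q + 9(1−q).
Setting these equal: −3q + 15 = 11q + 9, so q = 3/7.
Therefore Bob plays Right with probability 1 − 3/7 = 4/7.

4/7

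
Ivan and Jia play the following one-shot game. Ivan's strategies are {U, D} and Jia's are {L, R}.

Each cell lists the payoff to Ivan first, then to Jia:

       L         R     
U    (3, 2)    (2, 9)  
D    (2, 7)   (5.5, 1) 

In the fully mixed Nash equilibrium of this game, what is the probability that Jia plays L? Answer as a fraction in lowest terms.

Let c be the probability that Jia plays L. In a completely mixed equilibrium, Ivan must be indifferent between U and D.
Ivan's expected payoff from U is 3c + 2(1−c); from D it is 2c + 5.5(1−c).
Setting these equal: c + 2 = −3.5c + 5.5, so c = 7/9.

7/9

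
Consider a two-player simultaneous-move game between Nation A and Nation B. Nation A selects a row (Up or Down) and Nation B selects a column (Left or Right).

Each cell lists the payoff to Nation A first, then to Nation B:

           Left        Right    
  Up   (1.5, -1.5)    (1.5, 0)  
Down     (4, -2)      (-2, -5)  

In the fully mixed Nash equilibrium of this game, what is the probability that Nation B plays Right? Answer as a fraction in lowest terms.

5/12

Let y be the probability that Nation B plays Left. In a completely mixed equilibrium, Nation A must be indifferent between Up and Down.
Nation A's expected payoff from Up is 1.5y + 1.5(1−y); from Down it is 4y − 2(1−y).
Setting these equal: 1.5 = 6y − 2, so y = 7/12.
Therefore Nation B plays Right with probability 1 − 7/12 = 5/12.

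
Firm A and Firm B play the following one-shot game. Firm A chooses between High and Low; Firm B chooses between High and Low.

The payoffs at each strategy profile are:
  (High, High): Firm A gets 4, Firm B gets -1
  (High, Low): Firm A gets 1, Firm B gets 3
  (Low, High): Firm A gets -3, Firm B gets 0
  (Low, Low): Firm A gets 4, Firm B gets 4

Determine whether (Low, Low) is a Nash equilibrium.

At (Low, Low), Firm A earns 4; switching to High would give 1, so Firm A has no profitable deviation.
Firm B earns 4; switching to High would give 0, so Firm B has no profitable deviation.
Neither player can gain by a unilateral deviation, so this profile is a Nash equilibrium.

Yes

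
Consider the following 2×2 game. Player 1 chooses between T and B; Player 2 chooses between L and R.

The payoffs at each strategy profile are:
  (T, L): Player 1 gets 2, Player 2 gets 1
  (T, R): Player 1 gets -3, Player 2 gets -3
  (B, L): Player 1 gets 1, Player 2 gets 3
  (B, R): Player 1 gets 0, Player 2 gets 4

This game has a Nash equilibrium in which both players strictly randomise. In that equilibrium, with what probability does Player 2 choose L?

Let q be the probability that Player 2 plays L. In a completely mixed equilibrium, Player 1 must be indifferent between T and B.
Player 1's expected payoff from T is 2q − 3(1−q); from B it is q.
Setting these equal: 5q − 3 = q, so q = 3/4.

3/4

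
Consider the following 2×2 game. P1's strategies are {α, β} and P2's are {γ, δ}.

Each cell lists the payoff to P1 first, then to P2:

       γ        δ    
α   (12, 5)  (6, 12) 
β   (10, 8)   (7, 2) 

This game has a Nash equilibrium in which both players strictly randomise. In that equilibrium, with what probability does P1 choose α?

Let x be the probability that P1 plays α. In a completely mixed equilibrium, P2 must be indifferent between γ and δ.
P2's expected payoff from γ is 5x + 8(1−x); from δ it is 12x + 2(1−x).
Setting these equal: −3x + 8 = 10x + 2, so x = 6/13.

6/13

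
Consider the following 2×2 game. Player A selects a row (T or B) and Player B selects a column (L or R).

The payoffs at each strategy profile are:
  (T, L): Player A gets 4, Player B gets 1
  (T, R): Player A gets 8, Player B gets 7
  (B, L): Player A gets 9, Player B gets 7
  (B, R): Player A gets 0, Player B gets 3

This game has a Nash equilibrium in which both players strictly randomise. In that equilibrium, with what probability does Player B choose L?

8/13

Let c be the probability that Player B plays L. In a completely mixed equilibrium, Player A must be indifferent between T and B.
Player A's expected payoff from T is 4c + 8(1−c); from B it is 9c.
Setting these equal: −4c + 8 = 9c, so c = 8/13.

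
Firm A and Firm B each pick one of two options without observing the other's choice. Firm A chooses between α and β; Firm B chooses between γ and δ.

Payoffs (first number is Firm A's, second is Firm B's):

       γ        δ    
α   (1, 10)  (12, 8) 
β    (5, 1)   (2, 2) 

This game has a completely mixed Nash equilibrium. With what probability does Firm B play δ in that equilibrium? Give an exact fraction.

2/7

Let q be the probability that Firm B plays γ. In a completely mixed equilibrium, Firm A must be indifferent between α and β.
Firm A's expected payoff from α is q + 12(1−q); from β it is 5q + 2(1−q).
Setting these equal: −11q + 12 = 3q + 2, so q = 5/7.
Therefore Firm B plays δ with probability 1 − 5/7 = 2/7.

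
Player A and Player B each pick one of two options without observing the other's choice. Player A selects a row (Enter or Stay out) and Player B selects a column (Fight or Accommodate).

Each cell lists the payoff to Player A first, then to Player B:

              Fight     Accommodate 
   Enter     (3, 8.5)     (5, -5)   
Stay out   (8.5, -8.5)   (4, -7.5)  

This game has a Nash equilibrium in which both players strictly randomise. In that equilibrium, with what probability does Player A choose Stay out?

27/29

Let x be the probability that Player A plays Enter. In a completely mixed equilibrium, Player B must be indifferent between Fight and Accommodate.
Player B's expected payoff from Fight is 8.5x − 8.5(1−x); from Accommodate it is −5x − 7.5(1−x).
Setting these equal: 17x − 8.5 = 2.5x − 7.5, so x = 2/29.
Therefore Player A plays Stay out with probability 1 − 2/29 = 27/29.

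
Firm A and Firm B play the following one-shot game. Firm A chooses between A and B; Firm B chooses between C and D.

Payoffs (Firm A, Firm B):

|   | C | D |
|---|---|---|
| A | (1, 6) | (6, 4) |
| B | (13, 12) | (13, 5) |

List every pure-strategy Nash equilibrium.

(A, C): Firm A prefers B (13 > 1) — not an equilibrium.
(A, D): Firm A prefers B (13 > 6); Firm B prefers C (6 > 4) — not an equilibrium.
(B, C): Firm A gets 13 ≥ 1 from A, and Firm B gets 12 ≥ 5 from D — Nash equilibrium.
(B, D): Firm B prefers C (12 > 5) — not an equilibrium.

(B, C)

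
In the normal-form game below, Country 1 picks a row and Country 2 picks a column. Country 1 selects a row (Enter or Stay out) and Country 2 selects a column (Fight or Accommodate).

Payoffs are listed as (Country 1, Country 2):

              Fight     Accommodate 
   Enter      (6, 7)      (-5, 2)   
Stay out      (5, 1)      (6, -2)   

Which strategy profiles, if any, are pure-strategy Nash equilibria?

(Enter, Fight)

(Enter, Fight): Country 1 gets 6 ≥ 5 from Stay out, and Country 2 gets 7 ≥ 2 from Accommodate — Nash equilibrium.
(Enter, Accommodate): Country 1 prefers Stay out (6 > -5); Country 2 prefers Fight (7 > 2) — not an equilibrium.
(Stay out, Fight): Country 1 prefers Enter (6 > 5) — not an equilibrium.
(Stay out, Accommodate): Country 2 prefers Fight (1 > -2) — not an equilibrium.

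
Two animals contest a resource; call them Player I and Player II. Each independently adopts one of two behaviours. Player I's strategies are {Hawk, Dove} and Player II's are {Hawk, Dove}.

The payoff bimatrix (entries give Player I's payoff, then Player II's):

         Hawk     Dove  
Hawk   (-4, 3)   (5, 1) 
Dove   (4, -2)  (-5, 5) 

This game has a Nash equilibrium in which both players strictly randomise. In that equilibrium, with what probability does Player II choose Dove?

4/9

Let y be the probability that Player II plays Hawk. In a completely mixed equilibrium, Player I must be indifferent between Hawk and Dove.
Player I's expected payoff from Hawk is −4y + 5(1−y); from Dove it is 4y − 5(1−y).
Setting these equal: −9y + 5 = 9y − 5, so y = 5/9.
Therefore Player II plays Dove with probability 1 − 5/9 = 4/9.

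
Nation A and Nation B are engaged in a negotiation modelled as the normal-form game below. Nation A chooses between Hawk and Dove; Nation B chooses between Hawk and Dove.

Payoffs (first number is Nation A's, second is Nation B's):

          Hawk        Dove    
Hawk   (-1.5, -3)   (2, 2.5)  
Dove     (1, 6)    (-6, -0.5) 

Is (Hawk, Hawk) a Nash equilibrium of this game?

At (Hawk, Hawk), Nation A earns -1.5; switching to Dove would give 1, so Nation A would deviate.
Nation B earns -3; switching to Dove would give 2.5, so Nation B would deviate.
Since at least one player can profitably deviate, this is not a Nash equilibrium.

No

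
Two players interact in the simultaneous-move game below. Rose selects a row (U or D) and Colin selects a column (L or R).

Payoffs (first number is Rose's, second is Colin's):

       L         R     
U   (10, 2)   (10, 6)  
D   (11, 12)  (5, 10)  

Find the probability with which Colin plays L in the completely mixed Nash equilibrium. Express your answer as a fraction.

5/6

Let y be the probability that Colin plays L. In a completely mixed equilibrium, Rose must be indifferent between U and D.
Rose's expected payoff from U is 10y + 10(1−y); from D it is 11y + 5(1−y).
Setting these equal: 10 = 6y + 5, so y = 5/6.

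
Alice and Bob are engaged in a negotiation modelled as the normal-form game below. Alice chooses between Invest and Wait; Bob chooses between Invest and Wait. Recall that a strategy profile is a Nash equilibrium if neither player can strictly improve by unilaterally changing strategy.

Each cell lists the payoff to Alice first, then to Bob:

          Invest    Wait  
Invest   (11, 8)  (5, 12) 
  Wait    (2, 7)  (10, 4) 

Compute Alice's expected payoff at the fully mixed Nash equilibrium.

50/7

First find y, the probability Bob plays Invest, from Alice's indifference between Invest and Wait: 11y + 5(1−y) = 2y + 10(1−y), giving y = 5/14.
Since Alice is indifferent in equilibrium, Alice's expected payoff equals the payoff from either row against (5/14, 9/14). Using Invest: 11(5/14) + 5(9/14) = 50/7.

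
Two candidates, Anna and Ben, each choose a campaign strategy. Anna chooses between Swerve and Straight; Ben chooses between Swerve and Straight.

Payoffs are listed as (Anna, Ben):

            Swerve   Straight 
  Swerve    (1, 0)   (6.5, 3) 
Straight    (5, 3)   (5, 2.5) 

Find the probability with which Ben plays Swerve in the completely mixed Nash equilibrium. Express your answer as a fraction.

3/11

Let y be the probability that Ben plays Swerve. In a completely mixed equilibrium, Anna must be indifferent between Swerve and Straight.
Anna's expected payoff from Swerve is y + 6.5(1−y); from Straight it is 5y + 5(1−y).
Setting these equal: −5.5y + 6.5 = 5, so y = 3/11.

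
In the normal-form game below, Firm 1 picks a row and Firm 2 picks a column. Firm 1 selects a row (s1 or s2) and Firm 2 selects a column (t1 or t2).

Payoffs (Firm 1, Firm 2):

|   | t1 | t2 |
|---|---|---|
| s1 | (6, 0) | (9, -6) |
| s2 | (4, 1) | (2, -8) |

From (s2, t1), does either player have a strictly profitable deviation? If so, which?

Firm 1

Firm 1 at (s2, t1) earns 4; deviating to s1 yields 6 — a strict improvement.
Firm 2 earns 1; deviating to t2 yields -8 — not better.
Only Firm 1 has a strictly profitable deviation.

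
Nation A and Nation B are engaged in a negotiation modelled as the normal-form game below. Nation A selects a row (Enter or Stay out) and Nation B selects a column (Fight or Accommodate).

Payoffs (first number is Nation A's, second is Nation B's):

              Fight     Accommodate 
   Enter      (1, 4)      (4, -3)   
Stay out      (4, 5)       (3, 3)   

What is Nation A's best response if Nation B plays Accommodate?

Against Accommodate, Nation A earns 4 from Enter and 3 from Stay out.
So Enter is the best response.

Enter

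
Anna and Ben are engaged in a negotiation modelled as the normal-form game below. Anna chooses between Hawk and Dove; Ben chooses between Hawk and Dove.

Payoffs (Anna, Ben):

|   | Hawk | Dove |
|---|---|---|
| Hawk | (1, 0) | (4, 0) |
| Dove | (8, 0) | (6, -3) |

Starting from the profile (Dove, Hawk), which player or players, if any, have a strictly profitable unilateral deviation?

Neither

Anna at (Dove, Hawk) earns 8; deviating to Hawk yields 1 — not better.
Ben earns 0; deviating to Dove yields -3 — not better.
Neither player can strictly improve; the profile is a Nash equilibrium.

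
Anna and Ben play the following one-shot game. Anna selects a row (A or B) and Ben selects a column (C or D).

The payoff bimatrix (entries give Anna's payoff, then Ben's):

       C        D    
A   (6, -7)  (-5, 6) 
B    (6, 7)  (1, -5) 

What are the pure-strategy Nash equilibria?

(B, C)

(A, C): Ben prefers D (6 > -7) — not an equilibrium.
(A, D): Anna prefers B (1 > -5) — not an equilibrium.
(B, C): Anna gets 6 ≥ 6 from A, and Ben gets 7 ≥ -5 from D — Nash equilibrium.
(B, D): Ben prefers C (7 > -5) — not an equilibrium.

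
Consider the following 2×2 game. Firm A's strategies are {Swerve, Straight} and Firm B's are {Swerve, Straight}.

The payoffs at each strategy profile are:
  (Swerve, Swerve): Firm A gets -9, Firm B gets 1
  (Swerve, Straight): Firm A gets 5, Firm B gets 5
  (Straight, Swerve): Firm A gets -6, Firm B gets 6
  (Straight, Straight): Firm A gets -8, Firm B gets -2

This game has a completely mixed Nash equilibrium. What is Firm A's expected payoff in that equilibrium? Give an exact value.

-51/8

First find q, the probability Firm B plays Swerve, from Firm A's indifference between Swerve and Straight: −9q + 5(1−q) = −6q − 8(1−q), giving q = 13/16.
Since Firm A is indifferent in equilibrium, Firm A's expected payoff equals the payoff from either row against (13/16, 3/16). Using Swerve: −9(13/16) + 5(3/16) = -51/8.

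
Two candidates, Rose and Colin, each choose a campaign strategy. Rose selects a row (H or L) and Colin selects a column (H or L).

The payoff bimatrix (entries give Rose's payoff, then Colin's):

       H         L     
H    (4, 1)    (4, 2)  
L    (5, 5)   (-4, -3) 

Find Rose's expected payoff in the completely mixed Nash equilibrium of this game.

First find q, the probability Colin plays H, from Rose's indifference between H and L: 4q + 4(1−q) = 5q − 4(1−q), giving q = 8/9.
Since Rose is indifferent in equilibrium, Rose's expected payoff equals the payoff from either row against (8/9, 1/9). Using H: 4(8/9) + 4(1/9) = 4.

4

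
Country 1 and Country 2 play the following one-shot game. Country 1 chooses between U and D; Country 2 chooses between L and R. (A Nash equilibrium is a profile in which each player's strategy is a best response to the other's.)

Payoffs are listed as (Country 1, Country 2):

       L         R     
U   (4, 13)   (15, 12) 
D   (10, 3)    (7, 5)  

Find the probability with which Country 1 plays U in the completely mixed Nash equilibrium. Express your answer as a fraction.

Let r be the probability that Country 1 plays U. In a completely mixed equilibrium, Country 2 must be indifferent between L and R.
Country 2's expected payoff from L is 13r + 3(1−r); from R it is 12r + 5(1−r).
Setting these equal: 10r + 3 = 7r + 5, so r = 2/3.

2/3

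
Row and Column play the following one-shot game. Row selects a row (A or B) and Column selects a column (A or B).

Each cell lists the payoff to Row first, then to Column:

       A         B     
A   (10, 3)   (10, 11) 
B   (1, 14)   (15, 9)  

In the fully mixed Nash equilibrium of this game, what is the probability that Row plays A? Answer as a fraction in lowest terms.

5/13

Let x be the probability that Row plays A. In a completely mixed equilibrium, Column must be indifferent between A and B.
Column's expected payoff from A is 3x + 14(1−x); from B it is 11x + 9(1−x).
Setting these equal: −11x + 14 = 2x + 9, so x = 5/13.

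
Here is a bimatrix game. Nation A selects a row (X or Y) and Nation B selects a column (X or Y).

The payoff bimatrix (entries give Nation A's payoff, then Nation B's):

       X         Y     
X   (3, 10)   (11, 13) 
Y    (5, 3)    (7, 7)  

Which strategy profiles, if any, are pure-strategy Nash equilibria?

(X, X): Nation A prefers Y (5 > 3); Nation B prefers Y (13 > 10) — not an equilibrium.
(X, Y): Nation A gets 11 ≥ 7 from Y, and Nation B gets 13 ≥ 10 from X — Nash equilibrium.
(Y, X): Nation B prefers Y (7 > 3) — not an equilibrium.
(Y, Y): Nation A prefers X (11 > 7) — not an equilibrium.

(X, Y)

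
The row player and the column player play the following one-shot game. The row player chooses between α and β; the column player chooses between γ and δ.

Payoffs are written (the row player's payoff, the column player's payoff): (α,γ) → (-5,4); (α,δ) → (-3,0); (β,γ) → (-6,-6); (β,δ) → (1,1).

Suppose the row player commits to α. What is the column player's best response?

Against α, the column player earns 4 from γ and 0 from δ.
So γ is the best response.

γ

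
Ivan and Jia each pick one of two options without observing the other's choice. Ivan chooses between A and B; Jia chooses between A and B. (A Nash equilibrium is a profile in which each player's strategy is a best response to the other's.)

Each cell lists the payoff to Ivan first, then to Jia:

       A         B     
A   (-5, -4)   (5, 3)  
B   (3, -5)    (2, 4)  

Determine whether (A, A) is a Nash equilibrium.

No

At (A, A), Ivan earns -5; switching to B would give 3, so Ivan would deviate.
Jia earns -4; switching to B would give 3, so Jia would deviate.
Since at least one player can profitably deviate, this is not a Nash equilibrium.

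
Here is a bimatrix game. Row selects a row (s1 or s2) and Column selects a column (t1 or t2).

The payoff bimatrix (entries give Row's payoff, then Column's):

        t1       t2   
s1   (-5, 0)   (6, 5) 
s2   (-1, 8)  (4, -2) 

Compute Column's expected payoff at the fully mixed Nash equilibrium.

8/3

First find p, the probability Row plays s1, from Column's indifference between t1 and t2: 8(1−p) = 5p − 2(1−p), giving p = 2/3.
Since Column is indifferent in equilibrium, Column's expected payoff equals the payoff from either column against (2/3, 1/3). Using t1: 8(1/3) = 8/3.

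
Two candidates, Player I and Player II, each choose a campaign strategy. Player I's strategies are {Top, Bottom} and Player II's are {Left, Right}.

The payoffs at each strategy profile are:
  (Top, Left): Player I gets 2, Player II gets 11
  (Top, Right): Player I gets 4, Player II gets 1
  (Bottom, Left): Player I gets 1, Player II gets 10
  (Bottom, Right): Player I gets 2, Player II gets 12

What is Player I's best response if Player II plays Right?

Against Right, Player I earns 4 from Top and 2 from Bottom.
So Top is the best response.

Top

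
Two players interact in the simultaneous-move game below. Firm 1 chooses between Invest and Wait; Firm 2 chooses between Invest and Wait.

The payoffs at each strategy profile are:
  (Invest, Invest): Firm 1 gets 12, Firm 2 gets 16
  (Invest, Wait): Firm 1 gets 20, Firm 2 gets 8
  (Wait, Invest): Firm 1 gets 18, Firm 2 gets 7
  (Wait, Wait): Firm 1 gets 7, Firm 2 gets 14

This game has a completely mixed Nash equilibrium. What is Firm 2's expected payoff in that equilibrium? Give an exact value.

56/5

First find p, the probability Firm 1 plays Invest, from Firm 2's indifference between Invest and Wait: 16p + 7(1−p) = 8p + 14(1−p), giving p = 7/15.
Since Firm 2 is indifferent in equilibrium, Firm 2's expected payoff equals the payoff from either column against (7/15, 8/15). Using Invest: 16(7/15) + 7(8/15) = 56/5.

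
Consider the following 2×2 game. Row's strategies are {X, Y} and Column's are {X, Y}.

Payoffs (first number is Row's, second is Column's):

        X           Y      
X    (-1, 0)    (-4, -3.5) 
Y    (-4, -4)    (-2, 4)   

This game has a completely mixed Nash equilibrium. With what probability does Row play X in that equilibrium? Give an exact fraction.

16/23

Let x be the probability that Row plays X. In a completely mixed equilibrium, Column must be indifferent between X and Y.
Column's expected payoff from X is −4(1−x); from Y it is −3.5x + 4(1−x).
Setting these equal: 4x − 4 = −7.5x + 4, so x = 16/23.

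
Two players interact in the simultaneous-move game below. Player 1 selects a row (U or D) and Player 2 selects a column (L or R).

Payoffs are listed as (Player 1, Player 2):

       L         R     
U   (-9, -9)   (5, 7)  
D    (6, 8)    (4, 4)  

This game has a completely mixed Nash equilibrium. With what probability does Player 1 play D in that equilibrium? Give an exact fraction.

Let p be the probability that Player 1 plays U. In a completely mixed equilibrium, Player 2 must be indifferent between L and R.
Player 2's expected payoff from L is −9p + 8(1−p); from R it is 7p + 4(1−p).
Setting these equal: −17p + 8 = 3p + 4, so p = 1/5.
Therefore Player 1 plays D with probability 1 − 1/5 = 4/5.

4/5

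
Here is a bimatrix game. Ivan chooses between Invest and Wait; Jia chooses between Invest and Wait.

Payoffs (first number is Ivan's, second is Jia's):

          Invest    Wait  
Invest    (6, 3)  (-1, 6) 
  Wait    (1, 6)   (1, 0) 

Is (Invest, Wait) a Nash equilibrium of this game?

No

At (Invest, Wait), Ivan earns -1; switching to Wait would give 1, so Ivan would deviate.
Jia earns 6; switching to Invest would give 3, so Jia has no profitable deviation.
Since at least one player can profitably deviate, this is not a Nash equilibrium.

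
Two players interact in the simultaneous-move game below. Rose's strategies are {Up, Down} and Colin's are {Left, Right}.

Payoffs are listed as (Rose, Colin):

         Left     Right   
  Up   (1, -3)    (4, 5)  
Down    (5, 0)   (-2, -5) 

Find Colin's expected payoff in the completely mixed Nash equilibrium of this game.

First find x, the probability Rose plays Up, from Colin's indifference between Left and Right: −3x = 5x − 5(1−x), giving x = 5/13.
Since Colin is indifferent in equilibrium, Colin's expected payoff equals the payoff from either column against (5/13, 8/13). Using Left: −3(5/13) = -15/13.

-15/13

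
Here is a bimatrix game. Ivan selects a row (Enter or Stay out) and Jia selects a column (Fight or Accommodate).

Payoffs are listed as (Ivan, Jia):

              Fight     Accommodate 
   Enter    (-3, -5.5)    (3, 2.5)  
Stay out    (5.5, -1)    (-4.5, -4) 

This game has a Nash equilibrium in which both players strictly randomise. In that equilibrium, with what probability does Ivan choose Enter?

3/11

Let p be the probability that Ivan plays Enter. In a completely mixed equilibrium, Jia must be indifferent between Fight and Accommodate.
Jia's expected payoff from Fight is −5.5p − (1−p); from Accommodate it is 2.5p − 4(1−p).
Setting these equal: −4.5p − 1 = 6.5p − 4, so p = 3/11.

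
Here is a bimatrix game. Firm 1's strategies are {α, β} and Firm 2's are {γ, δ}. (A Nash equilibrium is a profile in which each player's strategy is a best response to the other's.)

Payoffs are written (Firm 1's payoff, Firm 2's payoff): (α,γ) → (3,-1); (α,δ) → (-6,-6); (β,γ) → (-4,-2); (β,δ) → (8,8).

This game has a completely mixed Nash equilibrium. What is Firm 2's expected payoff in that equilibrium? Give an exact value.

First find p, the probability Firm 1 plays α, from Firm 2's indifference between γ and δ: −p − 2(1−p) = −6p + 8(1−p), giving p = 2/3.
Since Firm 2 is indifferent in equilibrium, Firm 2's expected payoff equals the payoff from either column against (2/3, 1/3). Using γ: −(2/3) − 2(1/3) = -4/3.

-4/3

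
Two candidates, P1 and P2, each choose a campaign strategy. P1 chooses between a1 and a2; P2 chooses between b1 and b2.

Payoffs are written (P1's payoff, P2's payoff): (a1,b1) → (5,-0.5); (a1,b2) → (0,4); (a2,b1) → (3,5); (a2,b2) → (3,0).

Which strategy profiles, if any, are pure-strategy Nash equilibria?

(a1, b1): P2 prefers b2 (4 > -0.5) — not an equilibrium.
(a1, b2): P1 prefers a2 (3 > 0) — not an equilibrium.
(a2, b1): P1 prefers a1 (5 > 3) — not an equilibrium.
(a2, b2): P2 prefers b1 (5 > 0) — not an equilibrium.

none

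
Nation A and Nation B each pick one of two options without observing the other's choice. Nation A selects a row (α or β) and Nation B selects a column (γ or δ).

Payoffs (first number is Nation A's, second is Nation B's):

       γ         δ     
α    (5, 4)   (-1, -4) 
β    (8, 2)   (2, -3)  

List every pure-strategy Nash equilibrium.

(β, γ)

(α, γ): Nation A prefers β (8 > 5) — not an equilibrium.
(α, δ): Nation A prefers β (2 > -1); Nation B prefers γ (4 > -4) — not an equilibrium.
(β, γ): Nation A gets 8 ≥ 5 from α, and Nation B gets 2 ≥ -3 from δ — Nash equilibrium.
(β, δ): Nation B prefers γ (2 > -3) — not an equilibrium.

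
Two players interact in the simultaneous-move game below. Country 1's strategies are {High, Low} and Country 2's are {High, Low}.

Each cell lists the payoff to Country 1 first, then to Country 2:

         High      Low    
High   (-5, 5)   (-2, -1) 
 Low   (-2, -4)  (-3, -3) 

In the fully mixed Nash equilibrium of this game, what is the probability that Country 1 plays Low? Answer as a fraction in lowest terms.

Let p be the probability that Country 1 plays High. In a completely mixed equilibrium, Country 2 must be indifferent between High and Low.
Country 2's expected payoff from High is 5p − 4(1−p); from Low it is −p − 3(1−p).
Setting these equal: 9p − 4 = 2p − 3, so p = 1/7.
Therefore Country 1 plays Low with probability 1 − 1/7 = 6/7.

6/7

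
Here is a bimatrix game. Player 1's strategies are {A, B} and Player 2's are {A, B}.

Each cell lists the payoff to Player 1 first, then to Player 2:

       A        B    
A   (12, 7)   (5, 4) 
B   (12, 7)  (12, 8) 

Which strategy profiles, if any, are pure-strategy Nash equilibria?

(A, A) and (B, B)

(A, A): Player 1 gets 12 ≥ 12 from B, and Player 2 gets 7 ≥ 4 from B — Nash equilibrium.
(A, B): Player 1 prefers B (12 > 5); Player 2 prefers A (7 > 4) — not an equilibrium.
(B, A): Player 2 prefers B (8 > 7) — not an equilibrium.
(B, B): Player 1 gets 12 ≥ 5 from A, and Player 2 gets 8 ≥ 7 from A — Nash equilibrium.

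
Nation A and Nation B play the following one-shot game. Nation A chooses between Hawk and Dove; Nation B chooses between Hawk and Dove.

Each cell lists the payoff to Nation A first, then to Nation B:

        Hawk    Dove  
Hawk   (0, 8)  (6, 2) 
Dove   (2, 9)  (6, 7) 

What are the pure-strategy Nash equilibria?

(Hawk, Hawk): Nation A prefers Dove (2 > 0) — not an equilibrium.
(Hawk, Dove): Nation B prefers Hawk (8 > 2) — not an equilibrium.
(Dove, Hawk): Nation A gets 2 ≥ 0 from Hawk, and Nation B gets 9 ≥ 7 from Dove — Nash equilibrium.
(Dove, Dove): Nation B prefers Hawk (9 > 7) — not an equilibrium.

(Dove, Hawk)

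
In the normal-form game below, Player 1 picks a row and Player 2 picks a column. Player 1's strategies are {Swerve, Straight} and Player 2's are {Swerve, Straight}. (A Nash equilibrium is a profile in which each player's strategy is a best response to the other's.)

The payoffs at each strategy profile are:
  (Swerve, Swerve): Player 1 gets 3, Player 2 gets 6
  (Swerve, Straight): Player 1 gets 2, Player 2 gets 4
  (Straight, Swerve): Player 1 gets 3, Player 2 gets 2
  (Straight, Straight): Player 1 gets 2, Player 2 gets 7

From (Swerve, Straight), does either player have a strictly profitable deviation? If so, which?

Player 1 at (Swerve, Straight) earns 2; deviating to Straight yields 2 — not better.
Player 2 earns 4; deviating to Swerve yields 6 — a strict improvement.
Only Player 2 has a strictly profitable deviation.

Player 2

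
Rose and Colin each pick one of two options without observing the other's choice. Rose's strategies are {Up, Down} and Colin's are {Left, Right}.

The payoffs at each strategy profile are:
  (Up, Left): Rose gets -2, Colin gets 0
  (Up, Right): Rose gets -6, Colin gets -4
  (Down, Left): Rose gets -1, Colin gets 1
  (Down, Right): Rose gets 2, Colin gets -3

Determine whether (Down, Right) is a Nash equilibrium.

At (Down, Right), Rose earns 2; switching to Up would give -6, so Rose has no profitable deviation.
Colin earns -3; switching to Left would give 1, so Colin would deviate.
Since at least one player can profitably deviate, this is not a Nash equilibrium.

No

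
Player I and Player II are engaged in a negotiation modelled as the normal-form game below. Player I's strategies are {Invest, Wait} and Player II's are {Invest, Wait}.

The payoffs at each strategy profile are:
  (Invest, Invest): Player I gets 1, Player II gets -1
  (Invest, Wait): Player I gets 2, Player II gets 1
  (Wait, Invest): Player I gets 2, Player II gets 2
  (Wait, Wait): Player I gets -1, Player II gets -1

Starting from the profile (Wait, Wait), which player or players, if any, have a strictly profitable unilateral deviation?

Both

Player I at (Wait, Wait) earns -1; deviating to Invest yields 2 — a strict improvement.
Player II earns -1; deviating to Invest yields 2 — a strict improvement.
Both Player I and Player II have strictly profitable deviations.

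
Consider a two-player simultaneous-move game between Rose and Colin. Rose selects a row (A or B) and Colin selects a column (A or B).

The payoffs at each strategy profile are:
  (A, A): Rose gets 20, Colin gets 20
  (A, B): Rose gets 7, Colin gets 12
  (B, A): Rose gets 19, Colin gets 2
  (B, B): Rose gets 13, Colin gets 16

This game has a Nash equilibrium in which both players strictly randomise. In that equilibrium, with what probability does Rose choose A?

Let r be the probability that Rose plays A. In a completely mixed equilibrium, Colin must be indifferent between A and B.
Colin's expected payoff from A is 20r + 2(1−r); from B it is 12r + 16(1−r).
Setting these equal: 18r + 2 = −4r + 16, so r = 7/11.

7/11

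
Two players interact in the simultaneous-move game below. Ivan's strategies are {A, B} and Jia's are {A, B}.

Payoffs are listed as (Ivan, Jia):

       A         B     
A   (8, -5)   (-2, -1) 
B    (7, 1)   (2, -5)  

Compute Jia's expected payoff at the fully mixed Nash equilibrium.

First find p, the probability Ivan plays A, from Jia's indifference between A and B: −5p + (1−p) = −p − 5(1−p), giving p = 3/5.
Since Jia is indifferent in equilibrium, Jia's expected payoff equals the payoff from either column against (3/5, 2/5). Using A: −5(3/5) + (2/5) = -13/5.

-13/5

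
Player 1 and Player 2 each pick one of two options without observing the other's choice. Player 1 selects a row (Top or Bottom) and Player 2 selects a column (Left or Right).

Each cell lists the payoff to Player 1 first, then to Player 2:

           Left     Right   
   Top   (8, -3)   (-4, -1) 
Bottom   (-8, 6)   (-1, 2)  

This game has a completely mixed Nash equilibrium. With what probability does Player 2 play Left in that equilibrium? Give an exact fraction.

Let y be the probability that Player 2 plays Left. In a completely mixed equilibrium, Player 1 must be indifferent between Top and Bottom.
Player 1's expected payoff from Top is 8y − 4(1−y); from Bottom it is −8y − (1−y).
Setting these equal: 12y − 4 = −7y − 1, so y = 3/19.

3/19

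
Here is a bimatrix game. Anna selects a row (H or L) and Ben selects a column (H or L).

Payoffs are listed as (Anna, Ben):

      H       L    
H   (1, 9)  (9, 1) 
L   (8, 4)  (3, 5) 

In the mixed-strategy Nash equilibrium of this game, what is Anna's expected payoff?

69/13

First find q, the probability Ben plays H, from Anna's indifference between H and L: q + 9(1−q) = 8q + 3(1−q), giving q = 6/13.
Since Anna is indifferent in equilibrium, Anna's expected payoff equals the payoff from either row against (6/13, 7/13). Using H: (6/13) + 9(7/13) = 69/13.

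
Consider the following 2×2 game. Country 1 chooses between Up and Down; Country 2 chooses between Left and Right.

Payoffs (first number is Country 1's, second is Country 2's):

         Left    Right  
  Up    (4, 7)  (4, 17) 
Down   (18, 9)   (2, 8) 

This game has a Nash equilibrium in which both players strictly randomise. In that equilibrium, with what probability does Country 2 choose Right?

Let y be the probability that Country 2 plays Left. In a completely mixed equilibrium, Country 1 must be indifferent between Up and Down.
Country 1's expected payoff from Up is 4y + 4(1−y); from Down it is 18y + 2(1−y).
Setting these equal: 4 = 16y + 2, so y = 1/8.
Therefore Country 2 plays Right with probability 1 − 1/8 = 7/8.

7/8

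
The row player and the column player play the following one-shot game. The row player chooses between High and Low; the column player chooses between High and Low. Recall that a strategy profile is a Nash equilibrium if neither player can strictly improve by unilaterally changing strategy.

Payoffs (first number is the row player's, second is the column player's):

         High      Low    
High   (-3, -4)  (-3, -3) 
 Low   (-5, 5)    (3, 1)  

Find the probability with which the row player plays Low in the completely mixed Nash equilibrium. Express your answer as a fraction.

1/5

Let r be the probability that the row player plays High. In a completely mixed equilibrium, the column player must be indifferent between High and Low.
The column player's expected payoff from High is −4r + 5(1−r); from Low it is −3r + (1−r).
Setting these equal: −9r + 5 = −4r + 1, so r = 4/5.
Therefore the row player plays Low with probability 1 − 4/5 = 1/5.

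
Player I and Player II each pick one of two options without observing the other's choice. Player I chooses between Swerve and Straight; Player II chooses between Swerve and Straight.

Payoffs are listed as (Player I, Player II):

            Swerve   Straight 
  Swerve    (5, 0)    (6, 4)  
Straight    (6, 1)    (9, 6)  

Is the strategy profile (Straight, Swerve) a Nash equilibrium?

At (Straight, Swerve), Player I earns 6; switching to Swerve would give 5, so Player I has no profitable deviation.
Player II earns 1; switching to Straight would give 6, so Player II would deviate.
Since at least one player can profitably deviate, this is not a Nash equilibrium.

No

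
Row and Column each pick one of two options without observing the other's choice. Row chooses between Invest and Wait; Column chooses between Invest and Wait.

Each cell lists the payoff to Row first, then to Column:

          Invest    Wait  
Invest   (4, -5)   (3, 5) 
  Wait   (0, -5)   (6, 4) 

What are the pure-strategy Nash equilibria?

(Invest, Invest): Column prefers Wait (5 > -5) — not an equilibrium.
(Invest, Wait): Row prefers Wait (6 > 3) — not an equilibrium.
(Wait, Invest): Row prefers Invest (4 > 0); Column prefers Wait (4 > -5) — not an equilibrium.
(Wait, Wait): Row gets 6 ≥ 3 from Invest, and Column gets 4 ≥ -5 from Invest — Nash equilibrium.

(Wait, Wait)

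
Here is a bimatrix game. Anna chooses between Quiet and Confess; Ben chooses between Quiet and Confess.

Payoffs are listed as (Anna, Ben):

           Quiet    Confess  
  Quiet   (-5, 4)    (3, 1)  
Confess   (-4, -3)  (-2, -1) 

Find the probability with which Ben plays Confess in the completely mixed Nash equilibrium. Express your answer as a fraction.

1/6

Let y be the probability that Ben plays Quiet. In a completely mixed equilibrium, Anna must be indifferent between Quiet and Confess.
Anna's expected payoff from Quiet is −5y + 3(1−y); from Confess it is −4y − 2(1−y).
Setting these equal: −8y + 3 = −2y − 2, so y = 5/6.
Therefore Ben plays Confess with probability 1 − 5/6 = 1/6.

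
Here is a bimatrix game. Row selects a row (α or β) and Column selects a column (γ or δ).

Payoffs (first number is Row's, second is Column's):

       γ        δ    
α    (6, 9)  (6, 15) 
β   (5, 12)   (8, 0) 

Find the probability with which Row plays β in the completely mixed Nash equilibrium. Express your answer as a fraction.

Let p be the probability that Row plays α. In a completely mixed equilibrium, Column must be indifferent between γ and δ.
Column's expected payoff from γ is 9p + 12(1−p); from δ it is 15p.
Setting these equal: −3p + 12 = 15p, so p = 2/3.
Therefore Row plays β with probability 1 − 2/3 = 1/3.

1/3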